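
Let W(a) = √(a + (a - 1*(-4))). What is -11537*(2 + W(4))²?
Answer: -184592 - 92296*√3 ≈ -3.4445e+5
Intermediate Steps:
W(a) = √(4 + 2*a) (W(a) = √(a + (a + 4)) = √(a + (4 + a)) = √(4 + 2*a))
-11537*(2 + W(4))² = -11537*(2 + √(4 + 2*4))² = -11537*(2 + √(4 + 8))² = -11537*(2 + √12)² = -11537*(2 + 2*√3)²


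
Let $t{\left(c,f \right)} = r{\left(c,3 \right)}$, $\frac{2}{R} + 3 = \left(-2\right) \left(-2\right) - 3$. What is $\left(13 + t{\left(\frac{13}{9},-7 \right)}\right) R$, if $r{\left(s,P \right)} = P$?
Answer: $-16$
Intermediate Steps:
$R = -1$ ($R = \frac{2}{-3 - -1} = \frac{2}{-3 + \left(4 - 3\right)} = \frac{2}{-3 + 1} = \frac{2}{-2} = 2 \left(- \frac{1}{2}\right) = -1$)
$t{\left(c,f \right)} = 3$
$\left(13 + t{\left(\frac{13}{9},-7 \right)}\right) R = \left(13 + 3\right) \left(-1\right) = 16 \left(-1\right) = -16$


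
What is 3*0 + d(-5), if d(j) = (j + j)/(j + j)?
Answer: 1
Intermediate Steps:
d(j) = 1 (d(j) = (2*j)/((2*j)) = (2*j)*(1/(2*j)) = 1)
3*0 + d(-5) = 3*0 + 1 = 0 + 1 = 1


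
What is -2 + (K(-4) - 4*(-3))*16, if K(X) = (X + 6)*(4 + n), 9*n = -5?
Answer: 2702/9 ≈ 300.22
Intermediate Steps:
n = -5/9 (n = (1/9)*(-5) = -5/9 ≈ -0.55556)
K(X) = 62/3 + 31*X/9 (K(X) = (X + 6)*(4 - 5/9) = (6 + X)*(31/9) = 62/3 + 31*X/9)
-2 + (K(-4) - 4*(-3))*16 = -2 + ((62/3 + (31/9)*(-4)) - 4*(-3))*16 = -2 + ((62/3 - 124/9) + 12)*16 = -2 + (62/9 + 12)*16 = -2 + (170/9)*16 = -2 + 2720/9 = 2702/9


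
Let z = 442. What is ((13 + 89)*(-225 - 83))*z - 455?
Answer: -13886327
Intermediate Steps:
((13 + 89)*(-225 - 83))*z - 455 = ((13 + 89)*(-225 - 83))*442 - 455 = (102*(-308))*442 - 455 = -31416*442 - 455 = -13885872 - 455 = -13886327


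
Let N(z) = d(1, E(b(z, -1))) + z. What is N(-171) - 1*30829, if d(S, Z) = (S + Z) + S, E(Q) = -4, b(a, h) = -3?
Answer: -31002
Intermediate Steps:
d(S, Z) = Z + 2*S
N(z) = -2 + z (N(z) = (-4 + 2*1) + z = (-4 + 2) + z = -2 + z)
N(-171) - 1*30829 = (-2 - 171) - 1*30829 = -173 - 30829 = -31002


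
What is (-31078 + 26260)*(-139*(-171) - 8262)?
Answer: -74712726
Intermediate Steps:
(-31078 + 26260)*(-139*(-171) - 8262) = -4818*(23769 - 8262) = -4818*15507 = -74712726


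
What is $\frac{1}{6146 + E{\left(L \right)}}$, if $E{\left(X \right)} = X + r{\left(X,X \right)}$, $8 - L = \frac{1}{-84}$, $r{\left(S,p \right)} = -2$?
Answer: $\frac{84}{516769} \approx 0.00016255$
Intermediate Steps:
$L = \frac{673}{84}$ ($L = 8 - \frac{1}{-84} = 8 - - \frac{1}{84} = 8 + \frac{1}{84} = \frac{673}{84} \approx 8.0119$)
$E{\left(X \right)} = -2 + X$ ($E{\left(X \right)} = X - 2 = -2 + X$)
$\frac{1}{6146 + E{\left(L \right)}} = \frac{1}{6146 + \left(-2 + \frac{673}{84}\right)} = \frac{1}{6146 + \frac{505}{84}} = \frac{1}{\frac{516769}{84}} = \frac{84}{516769}$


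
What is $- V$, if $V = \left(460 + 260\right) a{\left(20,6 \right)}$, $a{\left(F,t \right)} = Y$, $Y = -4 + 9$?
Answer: $-3600$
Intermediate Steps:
$Y = 5$
$a{\left(F,t \right)} = 5$
$V = 3600$ ($V = \left(460 + 260\right) 5 = 720 \cdot 5 = 3600$)
$- V = \left(-1\right) 3600 = -3600$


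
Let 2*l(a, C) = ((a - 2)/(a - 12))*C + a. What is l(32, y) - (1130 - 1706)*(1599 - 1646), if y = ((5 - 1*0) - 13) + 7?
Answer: -108227/4 ≈ -27057.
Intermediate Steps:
y = -1 (y = ((5 + 0) - 13) + 7 = (5 - 13) + 7 = -8 + 7 = -1)
l(a, C) = a/2 + C*(-2 + a)/(2*(-12 + a)) (l(a, C) = (((a - 2)/(a - 12))*C + a)/2 = (((-2 + a)/(-12 + a))*C + a)/2 = (C*(-2 + a)/(-12 + a) + a)/2 = (a + C*(-2 + a)/(-12 + a))/2 = a/2 + C*(-2 + a)/(2*(-12 + a)))
l(32, y) - (1130 - 1706)*(1599 - 1646) = (32**2 - 12*32 - 2*(-1) - 1*32)/(2*(-12 + 32)) - (1130 - 1706)*(1599 - 1646) = (1/2)*(1024 - 384 + 2 - 32)/20 - (-576)*(-47) = (1/2)*(1/20)*610 - 1*27072 = 61/4 - 27072 = -108227/4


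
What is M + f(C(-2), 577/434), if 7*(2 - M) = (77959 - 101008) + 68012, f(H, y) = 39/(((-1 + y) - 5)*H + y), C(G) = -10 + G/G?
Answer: -422910849/65870 ≈ -6420.4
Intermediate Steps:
C(G) = -9 (C(G) = -10 + 1 = -9)
f(H, y) = 39/(y + H*(-6 + y)) (f(H, y) = 39/((-6 + y)*H + y) = 39/(H*(-6 + y) + y) = 39/(y + H*(-6 + y)))
M = -44949/7 (M = 2 - ((77959 - 101008) + 68012)/7 = 2 - (-23049 + 68012)/7 = 2 - ⅐*44963 = 2 - 44963/7 = -44949/7 ≈ -6421.3)
M + f(C(-2), 577/434) = -44949/7 + 39/(577/434 - 6*(-9) - 5193/434) = -44949/7 + 39/(577*(1/434) + 54 - 5193/434) = -44949/7 + 39/(577/434 + 54 - 9*577/434) = -44949/7 + 39/(577/434 + 54 - 5193/434) = -44949/7 + 39/(9410/217) = -44949/7 + 39*(217/9410) = -44949/7 + 8463/9410 = -422910849/65870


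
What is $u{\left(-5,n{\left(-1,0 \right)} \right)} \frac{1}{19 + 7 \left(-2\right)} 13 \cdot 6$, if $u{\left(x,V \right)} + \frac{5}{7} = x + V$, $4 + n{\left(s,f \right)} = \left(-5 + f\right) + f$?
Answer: $- \frac{8034}{35} \approx -229.54$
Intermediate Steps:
$n{\left(s,f \right)} = -9 + 2 f$ ($n{\left(s,f \right)} = -4 + \left(\left(-5 + f\right) + f\right) = -4 + \left(-5 + 2 f\right) = -9 + 2 f$)
$u{\left(x,V \right)} = - \frac{5}{7} + V + x$ ($u{\left(x,V \right)} = - \frac{5}{7} + \left(x + V\right) = - \frac{5}{7} + \left(V + x\right) = - \frac{5}{7} + V + x$)
$u{\left(-5,n{\left(-1,0 \right)} \right)} \frac{1}{19 + 7 \left(-2\right)} 13 \cdot 6 = \left(- \frac{5}{7} + \left(-9 + 2 \cdot 0\right) - 5\right) \frac{1}{19 + 7 \left(-2\right)} 13 \cdot 6 = \left(- \frac{5}{7} + \left(-9 + 0\right) - 5\right) \frac{1}{19 - 14} \cdot 13 \cdot 6 = \left(- \frac{5}{7} - 9 - 5\right) \frac{1}{5} \cdot 13 \cdot 6 = - \frac{103 \cdot \frac{1}{5} \cdot 13 \cdot 6}{7} = - \frac{103 \cdot \frac{13}{5} \cdot 6}{7} = \left(- \frac{103}{7}\right) \frac{78}{5} = - \frac{8034}{35}$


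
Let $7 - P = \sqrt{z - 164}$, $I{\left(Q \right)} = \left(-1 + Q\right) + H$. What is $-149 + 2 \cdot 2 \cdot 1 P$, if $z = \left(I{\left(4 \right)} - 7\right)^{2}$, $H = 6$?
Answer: $-121 - 16 i \sqrt{10} \approx -121.0 - 50.596 i$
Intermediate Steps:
$I{\left(Q \right)} = 5 + Q$ ($I{\left(Q \right)} = \left(-1 + Q\right) + 6 = 5 + Q$)
$z = 4$ ($z = \left(\left(5 + 4\right) - 7\right)^{2} = \left(9 - 7\right)^{2} = 2^{2} = 4$)
$P = 7 - 4 i \sqrt{10}$ ($P = 7 - \sqrt{4 - 164} = 7 - \sqrt{-160} = 7 - 4 i \sqrt{10} \approx 7.0 - 12.649 i$)
$-149 + 2 \cdot 2 \cdot 1 P = -149 + 2 \cdot 2 \cdot 1 \left(7 - 4 i \sqrt{10}\right) = -149 + 4 \cdot 1 \left(7 - 4 i \sqrt{10}\right) = -149 + 4 \left(7 - 4 i \sqrt{10}\right) = -149 + \left(28 - 16 i \sqrt{10}\right) = -121 - 16 i \sqrt{10}$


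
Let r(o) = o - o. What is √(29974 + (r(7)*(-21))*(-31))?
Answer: √29974 ≈ 173.13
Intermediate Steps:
r(o) = 0
√(29974 + (r(7)*(-21))*(-31)) = √(29974 + (0*(-21))*(-31)) = √(29974 + 0*(-31)) = √(29974 + 0) = √29974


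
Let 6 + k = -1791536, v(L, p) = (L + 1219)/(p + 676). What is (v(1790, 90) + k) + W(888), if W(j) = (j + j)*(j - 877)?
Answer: -1357353587/766 ≈ -1.7720e+6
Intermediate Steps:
v(L, p) = (1219 + L)/(676 + p)
W(j) = 2*j*(-877 + j) (W(j) = (2*j)*(-877 + j) = 2*j*(-877 + j))
k = -1791542 (k = -6 - 1791536 = -1791542)
(v(1790, 90) + k) + W(888) = ((1219 + 1790)/(676 + 90) - 1791542) + 2*888*(-877 + 888) = (3009/766 - 1791542) + 2*888*11 = ((1/766)*3009 - 1791542) + 19536 = (3009/766 - 1791542) + 19536 = -1372318163/766 + 19536 = -1357353587/766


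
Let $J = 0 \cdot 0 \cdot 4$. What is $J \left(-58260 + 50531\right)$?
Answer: $0$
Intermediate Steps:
$J = 0$ ($J = 0 \cdot 4 = 0$)
$J \left(-58260 + 50531\right) = 0 \left(-58260 + 50531\right) = 0 \left(-7729\right) = 0$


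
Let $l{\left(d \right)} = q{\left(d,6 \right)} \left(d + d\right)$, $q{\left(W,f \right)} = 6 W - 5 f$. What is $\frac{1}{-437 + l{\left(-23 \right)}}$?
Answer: $\frac{1}{7291} \approx 0.00013716$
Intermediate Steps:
$q{\left(W,f \right)} = - 5 f + 6 W$
$l{\left(d \right)} = 2 d \left(-30 + 6 d\right)$ ($l{\left(d \right)} = \left(\left(-5\right) 6 + 6 d\right) \left(d + d\right) = \left(-30 + 6 d\right) 2 d = 2 d \left(-30 + 6 d\right)$)
$\frac{1}{-437 + l{\left(-23 \right)}} = \frac{1}{-437 + 12 \left(-23\right) \left(-5 - 23\right)} = \frac{1}{-437 + 12 \left(-23\right) \left(-28\right)} = \frac{1}{-437 + 7728} = \frac{1}{7291}$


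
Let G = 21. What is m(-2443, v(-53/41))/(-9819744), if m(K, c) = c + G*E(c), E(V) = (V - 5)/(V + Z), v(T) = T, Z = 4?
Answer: 4471/876267744 ≈ 5.1023e-6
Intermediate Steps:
E(V) = (-5 + V)/(4 + V) (E(V) = (V - 5)/(V + 4) = (-5 + V)/(4 + V))
m(K, c) = c + 21*(-5 + c)/(4 + c) (m(K, c) = c + 21*((-5 + c)/(4 + c)) = c + 21*(-5 + c)/(4 + c))
m(-2443, v(-53/41))/(-9819744) = ((-105 + (-53/41)² + 25*(-53/41))/(4 - 53/41))/(-9819744) = ((-105 + (-53*1/41)² + 25*(-53*1/41))/(4 - 53*1/41))*(-1/9819744) = ((-105 + (-53/41)² + 25*(-53/41))/(4 - 53/41))*(-1/9819744) = ((-105 + 2809/1681 - 1325/41)/(111/41))*(-1/9819744) = ((41/111)*(-228021/1681))*(-1/9819744) = -76007/1517*(-1/9819744) = 4471/876267744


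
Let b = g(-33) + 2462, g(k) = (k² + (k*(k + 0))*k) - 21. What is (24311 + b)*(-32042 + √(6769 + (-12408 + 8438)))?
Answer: 259412032 - 24288*√311 ≈ 2.5898e+8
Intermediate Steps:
g(k) = -21 + k² + k³ (g(k) = (k² + (k*k)*k) - 21 = (k² + k²*k) - 21 = (k² + k³) - 21 = -21 + k² + k³)
b = -32407 (b = (-21 + (-33)² + (-33)³) + 2462 = (-21 + 1089 - 35937) + 2462 = -34869 + 2462 = -32407)
(24311 + b)*(-32042 + √(6769 + (-12408 + 8438))) = (24311 - 32407)*(-32042 + √(6769 + (-12408 + 8438))) = -8096*(-32042 + √(6769 - 3970)) = -8096*(-32042 + √2799) = -8096*(-32042 + 3*√311) = 259412032 - 24288*√311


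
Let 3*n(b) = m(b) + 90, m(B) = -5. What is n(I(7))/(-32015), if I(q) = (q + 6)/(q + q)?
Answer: -17/19209 ≈ -0.00088500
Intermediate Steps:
I(q) = (6 + q)/(2*q) (I(q) = (6 + q)/((2*q)) = (6 + q)*(1/(2*q)) = (6 + q)/(2*q))
n(b) = 85/3 (n(b) = (-5 + 90)/3 = (⅓)*85 = 85/3)
n(I(7))/(-32015) = (85/3)/(-32015) = (85/3)*(-1/32015) = -17/19209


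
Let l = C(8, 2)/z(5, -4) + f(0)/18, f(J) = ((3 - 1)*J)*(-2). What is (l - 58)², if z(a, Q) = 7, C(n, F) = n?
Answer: 158404/49 ≈ 3232.7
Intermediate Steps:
f(J) = -4*J (f(J) = (2*J)*(-2) = -4*J)
l = 8/7 (l = 8/7 - 4*0/18 = 8*(⅐) + 0*(1/18) = 8/7 + 0 = 8/7 ≈ 1.1429)
(l - 58)² = (8/7 - 58)² = (-398/7)² = 158404/49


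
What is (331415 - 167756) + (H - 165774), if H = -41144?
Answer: -43259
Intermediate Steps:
(331415 - 167756) + (H - 165774) = (331415 - 167756) + (-41144 - 165774) = 163659 - 206918 = -43259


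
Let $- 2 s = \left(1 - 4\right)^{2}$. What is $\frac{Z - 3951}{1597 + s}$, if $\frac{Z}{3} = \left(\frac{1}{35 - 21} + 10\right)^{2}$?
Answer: $- \frac{54981}{24010} \approx -2.2899$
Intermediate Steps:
$s = - \frac{9}{2}$ ($s = - \frac{\left(1 - 4\right)^{2}}{2} = - \frac{\left(-3\right)^{2}}{2} = \left(- \frac{1}{2}\right) 9 = - \frac{9}{2} \approx -4.5$)
$Z = \frac{59643}{196}$ ($Z = 3 \left(\frac{1}{35 - 21} + 10\right)^{2} = 3 \left(\frac{1}{14} + 10\right)^{2} = 3 \left(\frac{141}{14}\right)^{2} = 3 \cdot \frac{19881}{196} = \frac{59643}{196} \approx 304.3$)
$\frac{Z - 3951}{1597 + s} = \frac{\frac{59643}{196} - 3951}{1597 - \frac{9}{2}} = - \frac{714753}{196 \cdot \frac{3185}{2}} = \left(- \frac{714753}{196}\right) \frac{2}{3185} = - \frac{54981}{24010}$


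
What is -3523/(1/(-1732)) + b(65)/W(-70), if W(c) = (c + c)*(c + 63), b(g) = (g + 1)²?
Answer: 1494950909/245 ≈ 6.1018e+6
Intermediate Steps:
b(g) = (1 + g)²
W(c) = 2*c*(63 + c) (W(c) = (2*c)*(63 + c) = 2*c*(63 + c))
-3523/(1/(-1732)) + b(65)/W(-70) = -3523/(1/(-1732)) + (1 + 65)²/((2*(-70)*(63 - 70))) = -3523/(-1/1732) + 66²/((2*(-70)*(-7))) = -3523*(-1732) + 4356/980 = 6101836 + 4356*(1/980) = 6101836 + 1089/245 = 1494950909/245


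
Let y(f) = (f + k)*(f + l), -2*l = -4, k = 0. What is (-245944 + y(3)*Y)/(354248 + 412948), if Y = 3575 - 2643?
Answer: -57991/191799 ≈ -0.30235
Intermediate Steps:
Y = 932
l = 2 (l = -½*(-4) = 2)
y(f) = f*(2 + f) (y(f) = (f + 0)*(f + 2) = f*(2 + f))
(-245944 + y(3)*Y)/(354248 + 412948) = (-245944 + (3*(2 + 3))*932)/(354248 + 412948) = (-245944 + (3*5)*932)/767196 = (-245944 + 15*932)*(1/767196) = (-245944 + 13980)*(1/767196) = -231964*1/767196 = -57991/191799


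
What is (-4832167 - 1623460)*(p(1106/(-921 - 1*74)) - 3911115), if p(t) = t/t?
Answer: 25248693138478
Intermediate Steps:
p(t) = 1
(-4832167 - 1623460)*(p(1106/(-921 - 1*74)) - 3911115) = (-4832167 - 1623460)*(1 - 3911115) = -6455627*(-3911114) = 25248693138478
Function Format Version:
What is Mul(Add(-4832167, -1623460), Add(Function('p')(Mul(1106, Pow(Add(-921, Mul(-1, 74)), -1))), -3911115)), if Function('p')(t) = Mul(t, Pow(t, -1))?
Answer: 25248693138478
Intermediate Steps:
Function('p')(t) = 1
Mul(Add(-4832167, -1623460), Add(Function('p')(Mul(1106, Pow(Add(-921, Mul(-1, 74)), -1))), -3911115)) = Mul(Add(-4832167, -1623460), Add(1, -3911115)) = Mul(-6455627, -3911114) = 25248693138478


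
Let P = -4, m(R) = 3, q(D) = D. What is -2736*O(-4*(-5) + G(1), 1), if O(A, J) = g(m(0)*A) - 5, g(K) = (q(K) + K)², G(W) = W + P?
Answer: -28451664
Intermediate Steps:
G(W) = -4 + W (G(W) = W - 4 = -4 + W)
g(K) = 4*K² (g(K) = (K + K)² = (2*K)² = 4*K²)
O(A, J) = -5 + 36*A² (O(A, J) = 4*(3*A)² - 5 = 4*(9*A²) - 5 = 36*A² - 5 = -5 + 36*A²)
-2736*O(-4*(-5) + G(1), 1) = -2736*(-5 + 36*(-4*(-5) + (-4 + 1))²) = -2736*(-5 + 36*(20 - 3)²) = -2736*(-5 + 36*17²) = -2736*(-5 + 36*289) = -2736*(-5 + 10404) = -2736*10399 = -28451664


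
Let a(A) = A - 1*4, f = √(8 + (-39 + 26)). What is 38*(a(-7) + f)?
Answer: -418 + 38*I*√5 ≈ -418.0 + 84.971*I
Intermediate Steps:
f = I*√5 (f = √(8 - 13) = √(-5) = I*√5 ≈ 2.2361*I)
a(A) = -4 + A (a(A) = A - 4 = -4 + A)
38*(a(-7) + f) = 38*((-4 - 7) + I*√5) = 38*(-11 + I*√5) = -418 + 38*I*√5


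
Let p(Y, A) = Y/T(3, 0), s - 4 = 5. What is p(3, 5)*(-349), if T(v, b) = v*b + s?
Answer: -349/3 ≈ -116.33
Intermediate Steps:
s = 9 (s = 4 + 5 = 9)
T(v, b) = 9 + b*v (T(v, b) = v*b + 9 = b*v + 9 = 9 + b*v)
p(Y, A) = Y/9 (p(Y, A) = Y/(9 + 0*3) = Y/(9 + 0) = Y/9)
p(3, 5)*(-349) = ((⅑)*3)*(-349) = (⅓)*(-349) = -349/3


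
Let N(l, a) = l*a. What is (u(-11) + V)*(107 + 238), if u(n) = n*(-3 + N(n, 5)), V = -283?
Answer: 122475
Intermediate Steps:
N(l, a) = a*l
u(n) = n*(-3 + 5*n)
(u(-11) + V)*(107 + 238) = (-11*(-3 + 5*(-11)) - 283)*(107 + 238) = (-11*(-3 - 55) - 283)*345 = (-11*(-58) - 283)*345 = (638 - 283)*345 = 355*345 = 122475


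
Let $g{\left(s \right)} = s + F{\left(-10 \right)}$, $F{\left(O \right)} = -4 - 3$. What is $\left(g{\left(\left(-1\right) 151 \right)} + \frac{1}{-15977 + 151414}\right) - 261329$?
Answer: $- \frac{35415014818}{135437} \approx -2.6149 \cdot 10^{5}$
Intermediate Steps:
$F{\left(O \right)} = -7$ ($F{\left(O \right)} = -4 - 3 = -7$)
$g{\left(s \right)} = -7 + s$ ($g{\left(s \right)} = s - 7 = -7 + s$)
$\left(g{\left(\left(-1\right) 151 \right)} + \frac{1}{-15977 + 151414}\right) - 261329 = \left(\left(-7 - 151\right) + \frac{1}{-15977 + 151414}\right) - 261329 = \left(\left(-7 - 151\right) + \frac{1}{135437}\right) - 261329 = \left(-158 + \frac{1}{135437}\right) - 261329 = - \frac{21399045}{135437} - 261329 = - \frac{35415014818}{135437}$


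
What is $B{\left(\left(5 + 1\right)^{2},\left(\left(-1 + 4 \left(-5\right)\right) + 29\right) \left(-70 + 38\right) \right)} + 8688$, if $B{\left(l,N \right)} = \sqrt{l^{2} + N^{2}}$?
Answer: $8688 + 4 \sqrt{4177} \approx 8946.5$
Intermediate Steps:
$B{\left(l,N \right)} = \sqrt{N^{2} + l^{2}}$
$B{\left(\left(5 + 1\right)^{2},\left(\left(-1 + 4 \left(-5\right)\right) + 29\right) \left(-70 + 38\right) \right)} + 8688 = \sqrt{\left(\left(\left(-1 + 4 \left(-5\right)\right) + 29\right) \left(-70 + 38\right)\right)^{2} + \left(\left(5 + 1\right)^{2}\right)^{2}} + 8688 = \sqrt{\left(\left(\left(-1 - 20\right) + 29\right) \left(-32\right)\right)^{2} + \left(6^{2}\right)^{2}} + 8688 = \sqrt{\left(\left(-21 + 29\right) \left(-32\right)\right)^{2} + 36^{2}} + 8688 = \sqrt{\left(8 \left(-32\right)\right)^{2} + 1296} + 8688 = \sqrt{\left(-256\right)^{2} + 1296} + 8688 = \sqrt{65536 + 1296} + 8688 = \sqrt{66832} + 8688 = 4 \sqrt{4177} + 8688 = 8688 + 4 \sqrt{4177}$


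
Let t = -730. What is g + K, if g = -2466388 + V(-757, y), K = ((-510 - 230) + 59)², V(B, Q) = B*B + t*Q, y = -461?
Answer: -1093048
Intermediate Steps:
V(B, Q) = B² - 730*Q (V(B, Q) = B*B - 730*Q = B² - 730*Q)
K = 463761 (K = (-740 + 59)² = (-681)² = 463761)
g = -1556809 (g = -2466388 + ((-757)² - 730*(-461)) = -2466388 + (573049 + 336530) = -2466388 + 909579 = -1556809)
g + K = -1556809 + 463761 = -1093048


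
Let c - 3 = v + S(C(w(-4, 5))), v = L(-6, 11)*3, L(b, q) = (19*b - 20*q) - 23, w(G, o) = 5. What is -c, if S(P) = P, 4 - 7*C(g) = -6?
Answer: 7466/7 ≈ 1066.6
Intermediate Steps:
C(g) = 10/7 (C(g) = 4/7 - ⅐*(-6) = 4/7 + 6/7 = 10/7)
L(b, q) = -23 - 20*q + 19*b (L(b, q) = (-20*q + 19*b) - 23 = -23 - 20*q + 19*b)
v = -1071 (v = (-23 - 20*11 + 19*(-6))*3 = (-23 - 220 - 114)*3 = -357*3 = -1071)
c = -7466/7 (c = 3 + (-1071 + 10/7) = 3 - 7487/7 = -7466/7 ≈ -1066.6)
-c = -1*(-7466/7) = 7466/7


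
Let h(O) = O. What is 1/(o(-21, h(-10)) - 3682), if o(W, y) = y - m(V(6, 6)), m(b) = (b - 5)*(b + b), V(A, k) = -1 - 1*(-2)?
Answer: -1/3684 ≈ -0.00027144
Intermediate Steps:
V(A, k) = 1 (V(A, k) = -1 + 2 = 1)
m(b) = 2*b*(-5 + b) (m(b) = (-5 + b)*(2*b) = 2*b*(-5 + b))
o(W, y) = 8 + y (o(W, y) = y - 2*(-5 + 1) = y - 2*(-4) = y - 1*(-8) = y + 8 = 8 + y)
1/(o(-21, h(-10)) - 3682) = 1/((8 - 10) - 3682) = 1/(-2 - 3682) = 1/(-3684) = -1/3684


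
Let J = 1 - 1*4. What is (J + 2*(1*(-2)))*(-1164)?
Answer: 8148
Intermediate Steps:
J = -3 (J = 1 - 4 = -3)
(J + 2*(1*(-2)))*(-1164) = (-3 + 2*(1*(-2)))*(-1164) = (-3 + 2*(-2))*(-1164) = (-3 - 4)*(-1164) = -7*(-1164) = 8148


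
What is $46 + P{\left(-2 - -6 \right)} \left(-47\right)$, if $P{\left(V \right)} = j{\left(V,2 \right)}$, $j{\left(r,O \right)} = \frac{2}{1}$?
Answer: $-48$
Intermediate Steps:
$j{\left(r,O \right)} = 2$ ($j{\left(r,O \right)} = 2 \cdot 1 = 2$)
$P{\left(V \right)} = 2$
$46 + P{\left(-2 - -6 \right)} \left(-47\right) = 46 + 2 \left(-47\right) = 46 - 94 = -48$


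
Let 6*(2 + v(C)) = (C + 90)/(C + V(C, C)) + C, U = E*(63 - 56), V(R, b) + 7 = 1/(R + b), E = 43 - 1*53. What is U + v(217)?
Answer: -6487359/182282 ≈ -35.590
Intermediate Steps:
E = -10 (E = 43 - 53 = -10)
V(R, b) = -7 + 1/(R + b)
U = -70 (U = -10*(63 - 56) = -10*7 = -70)
v(C) = -2 + C/6 + (90 + C)/(6*(C + (1 - 14*C)/(2*C))) (v(C) = -2 + ((C + 90)/(C + (1 - 7*C - 7*C)/(C + C)) + C)/6 = -2 + ((90 + C)/(C + (1 - 14*C)/((2*C))) + C)/6 = -2 + ((90 + C)/(C + (1/(2*C))*(1 - 14*C)) + C)/6 = -2 + ((90 + C)/(C + (1 - 14*C)/(2*C)) + C)/6 = -2 + (C + (90 + C)/(C + (1 - 14*C)/(2*C)))/6 = -2 + (C/6 + (90 + C)/(6*(C + (1 - 14*C)/(2*C)))) = -2 + C/6 + (90 + C)/(6*(C + (1 - 14*C)/(2*C))))
U + v(217) = -70 + (-12 - 36*217² + 2*217³ + 349*217)/(6*(1 - 14*217 + 2*217²)) = -70 + (-12 - 36*47089 + 2*10218313 + 75733)/(6*(1 - 3038 + 2*47089)) = -70 + (-12 - 1695204 + 20436626 + 75733)/(6*(1 - 3038 + 94178)) = -70 + (⅙)*18817143/91141 = -70 + (⅙)*(1/91141)*18817143 = -70 + 6272381/182282 = -6487359/182282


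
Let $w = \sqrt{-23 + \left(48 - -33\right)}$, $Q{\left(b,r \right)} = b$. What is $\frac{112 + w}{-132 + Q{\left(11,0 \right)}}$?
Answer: $- \frac{112}{121} - \frac{\sqrt{58}}{121} \approx -0.98856$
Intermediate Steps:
$w = \sqrt{58}$ ($w = \sqrt{-23 + \left(48 + 33\right)} = \sqrt{-23 + 81} = \sqrt{58} \approx 7.6158$)
$\frac{112 + w}{-132 + Q{\left(11,0 \right)}} = \frac{112 + \sqrt{58}}{-132 + 11} = \frac{112 + \sqrt{58}}{-121} = - \frac{112 + \sqrt{58}}{121} = - \frac{112}{121} - \frac{\sqrt{58}}{121}$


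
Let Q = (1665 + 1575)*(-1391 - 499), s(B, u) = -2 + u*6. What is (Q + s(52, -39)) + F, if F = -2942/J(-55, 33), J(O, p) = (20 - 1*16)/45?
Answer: -12313867/2 ≈ -6.1569e+6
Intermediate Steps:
J(O, p) = 4/45 (J(O, p) = (20 - 16)*(1/45) = 4*(1/45) = 4/45)
s(B, u) = -2 + 6*u
F = -66195/2 (F = -2942/4/45 = -2942*45/4 = -66195/2 ≈ -33098.)
Q = -6123600 (Q = 3240*(-1890) = -6123600)
(Q + s(52, -39)) + F = (-6123600 + (-2 + 6*(-39))) - 66195/2 = (-6123600 + (-2 - 234)) - 66195/2 = (-6123600 - 236) - 66195/2 = -6123836 - 66195/2 = -12313867/2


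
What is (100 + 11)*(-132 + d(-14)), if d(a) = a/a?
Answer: -14541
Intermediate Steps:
d(a) = 1
(100 + 11)*(-132 + d(-14)) = (100 + 11)*(-132 + 1) = 111*(-131) = -14541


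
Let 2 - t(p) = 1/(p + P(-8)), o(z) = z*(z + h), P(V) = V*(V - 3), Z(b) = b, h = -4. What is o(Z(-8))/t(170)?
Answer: 24768/515 ≈ 48.093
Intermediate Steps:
P(V) = V*(-3 + V)
o(z) = z*(-4 + z) (o(z) = z*(z - 4) = z*(-4 + z))
t(p) = 2 - 1/(88 + p) (t(p) = 2 - 1/(p - 8*(-3 - 8)) = 2 - 1/(p - 8*(-11)) = 2 - 1/(p + 88) = 2 - 1/(88 + p))
o(Z(-8))/t(170) = (-8*(-4 - 8))/(((175 + 2*170)/(88 + 170))) = (-8*(-12))/(((175 + 340)/258)) = 96/(((1/258)*515)) = 96/(515/258) = 96*(258/515) = 24768/515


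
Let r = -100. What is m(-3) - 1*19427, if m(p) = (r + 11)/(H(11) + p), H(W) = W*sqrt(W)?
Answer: -25682761/1322 - 979*sqrt(11)/1322 ≈ -19430.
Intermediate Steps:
H(W) = W**(3/2)
m(p) = -89/(p + 11*sqrt(11)) (m(p) = (-100 + 11)/(11**(3/2) + p) = -89/(11*sqrt(11) + p) = -89/(p + 11*sqrt(11)))
m(-3) - 1*19427 = -89/(-3 + 11*sqrt(11)) - 1*19427 = -89/(-3 + 11*sqrt(11)) - 19427 = -19427 - 89/(-3 + 11*sqrt(11))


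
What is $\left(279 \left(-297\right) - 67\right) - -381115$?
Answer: $298185$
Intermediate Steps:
$\left(279 \left(-297\right) - 67\right) - -381115 = \left(-82863 - 67\right) + 381115 = -82930 + 381115 = 298185$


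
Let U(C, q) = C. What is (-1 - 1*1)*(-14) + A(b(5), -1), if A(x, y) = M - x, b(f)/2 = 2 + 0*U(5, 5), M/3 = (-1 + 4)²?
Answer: 51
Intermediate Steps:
M = 27 (M = 3*(-1 + 4)² = 3*3² = 3*9 = 27)
b(f) = 4 (b(f) = 2*(2 + 0*5) = 2*(2 + 0) = 2*2 = 4)
A(x, y) = 27 - x
(-1 - 1*1)*(-14) + A(b(5), -1) = (-1 - 1*1)*(-14) + (27 - 1*4) = (-1 - 1)*(-14) + (27 - 4) = -2*(-14) + 23 = 28 + 23 = 51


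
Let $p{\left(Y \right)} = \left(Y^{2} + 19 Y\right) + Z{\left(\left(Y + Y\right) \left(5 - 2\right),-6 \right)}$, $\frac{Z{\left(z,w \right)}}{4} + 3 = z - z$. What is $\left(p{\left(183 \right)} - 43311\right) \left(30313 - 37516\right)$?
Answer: $45789471$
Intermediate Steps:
$Z{\left(z,w \right)} = -12$ ($Z{\left(z,w \right)} = -12 + 4 \left(z - z\right) = -12 + 4 \cdot 0 = -12 + 0 = -12$)
$p{\left(Y \right)} = -12 + Y^{2} + 19 Y$ ($p{\left(Y \right)} = \left(Y^{2} + 19 Y\right) - 12 = -12 + Y^{2} + 19 Y$)
$\left(p{\left(183 \right)} - 43311\right) \left(30313 - 37516\right) = \left(\left(-12 + 183^{2} + 19 \cdot 183\right) - 43311\right) \left(30313 - 37516\right) = \left(\left(-12 + 33489 + 3477\right) - 43311\right) \left(-7203\right) = \left(36954 - 43311\right) \left(-7203\right) = \left(-6357\right) \left(-7203\right) = 45789471$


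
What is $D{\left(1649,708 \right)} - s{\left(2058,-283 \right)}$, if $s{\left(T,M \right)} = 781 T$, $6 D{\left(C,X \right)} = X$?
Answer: $-1607180$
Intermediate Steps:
$D{\left(C,X \right)} = \frac{X}{6}$
$D{\left(1649,708 \right)} - s{\left(2058,-283 \right)} = \frac{1}{6} \cdot 708 - 781 \cdot 2058 = 118 - 1607298 = -1607180$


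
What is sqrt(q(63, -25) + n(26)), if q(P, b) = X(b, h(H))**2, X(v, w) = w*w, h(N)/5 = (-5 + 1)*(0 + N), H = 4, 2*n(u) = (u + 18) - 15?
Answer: sqrt(163840058)/2 ≈ 6400.0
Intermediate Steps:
n(u) = 3/2 + u/2 (n(u) = ((u + 18) - 15)/2 = ((18 + u) - 15)/2 = (3 + u)/2 = 3/2 + u/2)
h(N) = -20*N (h(N) = 5*((-5 + 1)*(0 + N)) = 5*(-4*N) = -20*N)
X(v, w) = w**2
q(P, b) = 40960000 (q(P, b) = ((-20*4)**2)**2 = ((-80)**2)**2 = 6400**2 = 40960000)
sqrt(q(63, -25) + n(26)) = sqrt(40960000 + (3/2 + (1/2)*26)) = sqrt(40960000 + (3/2 + 13)) = sqrt(40960000 + 29/2) = sqrt(81920029/2) = sqrt(163840058)/2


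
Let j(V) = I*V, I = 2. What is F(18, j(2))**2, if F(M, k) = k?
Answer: 16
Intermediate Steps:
j(V) = 2*V
F(18, j(2))**2 = (2*2)**2 = 4**2 = 16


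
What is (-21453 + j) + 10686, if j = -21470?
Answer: -32237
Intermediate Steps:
(-21453 + j) + 10686 = (-21453 - 21470) + 10686 = -42923 + 10686 = -32237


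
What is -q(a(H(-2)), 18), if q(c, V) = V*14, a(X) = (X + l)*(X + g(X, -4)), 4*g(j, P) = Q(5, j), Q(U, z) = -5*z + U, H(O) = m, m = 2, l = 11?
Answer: -252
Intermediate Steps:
H(O) = 2
Q(U, z) = U - 5*z
g(j, P) = 5/4 - 5*j/4 (g(j, P) = (5 - 5*j)/4 = 5/4 - 5*j/4)
a(X) = (11 + X)*(5/4 - X/4) (a(X) = (X + 11)*(X + (5/4 - 5*X/4)) = (11 + X)*(5/4 - X/4))
q(c, V) = 14*V
-q(a(H(-2)), 18) = -14*18 = -1*252 = -252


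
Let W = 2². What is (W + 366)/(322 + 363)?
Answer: 74/137 ≈ 0.54015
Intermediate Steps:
W = 4
(W + 366)/(322 + 363) = (4 + 366)/(322 + 363) = 370/685 = 370*(1/685) = 74/137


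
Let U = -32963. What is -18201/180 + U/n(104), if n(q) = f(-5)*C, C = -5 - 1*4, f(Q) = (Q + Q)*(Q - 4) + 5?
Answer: -213967/3420 ≈ -62.563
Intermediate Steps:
f(Q) = 5 + 2*Q*(-4 + Q) (f(Q) = (2*Q)*(-4 + Q) + 5 = 2*Q*(-4 + Q) + 5 = 5 + 2*Q*(-4 + Q))
C = -9 (C = -5 - 4 = -9)
n(q) = -855 (n(q) = (5 - 8*(-5) + 2*(-5)²)*(-9) = (5 + 40 + 2*25)*(-9) = (5 + 40 + 50)*(-9) = 95*(-9) = -855)
-18201/180 + U/n(104) = -18201/180 - 32963/(-855) = -18201*1/180 - 32963*(-1/855) = -6067/60 + 32963/855 = -213967/3420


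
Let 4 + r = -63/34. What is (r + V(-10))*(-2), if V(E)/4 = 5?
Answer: -481/17 ≈ -28.294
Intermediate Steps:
V(E) = 20 (V(E) = 4*5 = 20)
r = -199/34 (r = -4 - 63/34 = -199/34 ≈ -5.8529)
(r + V(-10))*(-2) = (-199/34 + 20)*(-2) = (481/34)*(-2) = -481/17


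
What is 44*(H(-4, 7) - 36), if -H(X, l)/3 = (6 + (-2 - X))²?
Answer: -10032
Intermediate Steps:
H(X, l) = -3*(4 - X)² (H(X, l) = -3*(6 + (-2 - X))² = -3*(4 - X)²)
44*(H(-4, 7) - 36) = 44*(-3*(-4 - 4)² - 36) = 44*(-3*(-8)² - 36) = 44*(-3*64 - 36) = 44*(-192 - 36) = 44*(-228) = -10032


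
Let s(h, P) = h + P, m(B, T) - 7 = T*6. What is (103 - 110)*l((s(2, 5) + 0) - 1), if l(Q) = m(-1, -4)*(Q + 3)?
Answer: 1071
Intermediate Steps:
m(B, T) = 7 + 6*T (m(B, T) = 7 + T*6 = 7 + 6*T)
s(h, P) = P + h
l(Q) = -51 - 17*Q (l(Q) = (7 + 6*(-4))*(Q + 3) = (7 - 24)*(3 + Q) = -17*(3 + Q) = -51 - 17*Q)
(103 - 110)*l((s(2, 5) + 0) - 1) = (103 - 110)*(-51 - 17*(((5 + 2) + 0) - 1)) = -7*(-51 - 17*((7 + 0) - 1)) = -7*(-51 - 17*(7 - 1)) = -7*(-51 - 17*6) = -7*(-51 - 102) = -7*(-153) = 1071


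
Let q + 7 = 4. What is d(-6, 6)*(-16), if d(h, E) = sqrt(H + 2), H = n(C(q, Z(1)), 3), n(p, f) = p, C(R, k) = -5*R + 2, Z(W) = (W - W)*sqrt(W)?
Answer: -16*sqrt(19) ≈ -69.742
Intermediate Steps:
q = -3 (q = -7 + 4 = -3)
Z(W) = 0 (Z(W) = 0*sqrt(W) = 0)
C(R, k) = 2 - 5*R
H = 17 (H = 2 - 5*(-3) = 2 + 15 = 17)
d(h, E) = sqrt(19) (d(h, E) = sqrt(17 + 2) = sqrt(19))
d(-6, 6)*(-16) = sqrt(19)*(-16) = -16*sqrt(19)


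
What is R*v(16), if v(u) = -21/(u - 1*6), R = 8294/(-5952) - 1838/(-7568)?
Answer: 11337641/4692160 ≈ 2.4163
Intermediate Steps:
R = -1619663/1407648 (R = 8294*(-1/5952) - 1838*(-1/7568) = -4147/2976 + 919/3784 = -1619663/1407648 ≈ -1.1506)
v(u) = -21/(-6 + u) (v(u) = -21/(u - 6) = -21/(-6 + u))
R*v(16) = -(-11337641)/(469216*(-6 + 16)) = -(-11337641)/(469216*10) = -1619663/1407648*(-21/10) = 11337641/4692160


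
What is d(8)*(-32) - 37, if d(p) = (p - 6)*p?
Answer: -549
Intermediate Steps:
d(p) = p*(-6 + p) (d(p) = (-6 + p)*p = p*(-6 + p))
d(8)*(-32) - 37 = (8*(-6 + 8))*(-32) - 37 = (8*2)*(-32) - 37 = 16*(-32) - 37 = -512 - 37 = -549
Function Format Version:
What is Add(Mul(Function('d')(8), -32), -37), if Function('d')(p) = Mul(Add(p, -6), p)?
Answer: -549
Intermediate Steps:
Function('d')(p) = Mul(p, Add(-6, p)) (Function('d')(p) = Mul(Add(-6, p), p) = Mul(p, Add(-6, p)))
Add(Mul(Function('d')(8), -32), -37) = Add(Mul(Mul(8, Add(-6, 8)), -32), -37) = Add(Mul(Mul(8, 2), -32), -37) = Add(Mul(16, -32), -37) = Add(-512, -37) = -549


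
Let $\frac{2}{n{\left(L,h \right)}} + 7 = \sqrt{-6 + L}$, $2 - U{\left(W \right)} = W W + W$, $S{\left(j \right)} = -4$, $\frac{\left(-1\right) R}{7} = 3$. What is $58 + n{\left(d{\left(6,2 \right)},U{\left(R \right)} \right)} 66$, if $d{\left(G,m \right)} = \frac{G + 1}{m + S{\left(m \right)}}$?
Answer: $\frac{1646}{39} - \frac{44 i \sqrt{38}}{39} \approx 42.205 - 6.9547 i$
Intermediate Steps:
$R = -21$ ($R = \left(-7\right) 3 = -21$)
$d{\left(G,m \right)} = \frac{1 + G}{-4 + m}$ ($d{\left(G,m \right)} = \frac{G + 1}{m - 4} = \frac{1 + G}{-4 + m}$)
$U{\left(W \right)} = 2 - W - W^{2}$ ($U{\left(W \right)} = 2 - \left(W W + W\right) = 2 - \left(W^{2} + W\right) = 2 - \left(W + W^{2}\right) = 2 - W - W^{2}$)
$n{\left(L,h \right)} = \frac{2}{-7 + \sqrt{-6 + L}}$
$58 + n{\left(d{\left(6,2 \right)},U{\left(R \right)} \right)} 66 = 58 + \frac{2}{-7 + \sqrt{-6 + \frac{1 + 6}{-4 + 2}}} \cdot 66 = 58 + \frac{2}{-7 + \sqrt{-6 + \frac{1}{-2} \cdot 7}} \cdot 66 = 58 + \frac{2}{-7 + \sqrt{-6 - \frac{7}{2}}} \cdot 66 = 58 + \frac{2}{-7 + \sqrt{- \frac{19}{2}}} \cdot 66 = 58 + \frac{2}{-7 + \frac{i \sqrt{38}}{2}} \cdot 66 = 58 + \frac{132}{-7 + \frac{i \sqrt{38}}{2}}$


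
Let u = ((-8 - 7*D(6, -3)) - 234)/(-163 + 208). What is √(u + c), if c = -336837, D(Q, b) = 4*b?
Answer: I*√75789115/15 ≈ 580.38*I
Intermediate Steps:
u = -158/45 (u = ((-8 - 28*(-3)) - 234)/(-163 + 208) = ((-8 - 7*(-12)) - 234)/45 = ((-8 + 84) - 234)/45 = (76 - 234)/45 = (1/45)*(-158) = -158/45 ≈ -3.5111)
√(u + c) = √(-158/45 - 336837) = √(-15157823/45) = I*√75789115/15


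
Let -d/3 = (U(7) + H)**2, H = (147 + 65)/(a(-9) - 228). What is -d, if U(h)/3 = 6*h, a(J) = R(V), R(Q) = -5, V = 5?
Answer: 2548467948/54289 ≈ 46943.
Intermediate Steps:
a(J) = -5
H = -212/233 (H = (147 + 65)/(-5 - 228) = 212/(-233) = 212*(-1/233) = -212/233 ≈ -0.90987)
U(h) = 18*h (U(h) = 3*(6*h) = 18*h)
d = -2548467948/54289 (d = -3*(18*7 - 212/233)**2 = -3*(126 - 212/233)**2 = -3*(29146/233)**2 = -3*849489316/54289 = -2548467948/54289 ≈ -46943.)
-d = -1*(-2548467948/54289) = 2548467948/54289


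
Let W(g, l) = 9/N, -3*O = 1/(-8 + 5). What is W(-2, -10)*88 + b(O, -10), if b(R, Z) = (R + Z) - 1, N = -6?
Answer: -1286/9 ≈ -142.89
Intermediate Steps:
O = 1/9 (O = -1/(3*(-8 + 5)) = -1/3/(-3) = -1/3*(-1/3) = 1/9 ≈ 0.11111)
W(g, l) = -3/2 (W(g, l) = 9/(-6) = 9*(-1/6) = -3/2)
b(R, Z) = -1 + R + Z
W(-2, -10)*88 + b(O, -10) = -3/2*88 + (-1 + 1/9 - 10) = -132 - 98/9 = -1286/9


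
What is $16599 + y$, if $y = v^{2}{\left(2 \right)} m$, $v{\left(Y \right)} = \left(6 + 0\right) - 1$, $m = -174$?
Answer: $12249$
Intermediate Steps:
$v{\left(Y \right)} = 5$ ($v{\left(Y \right)} = 6 - 1 = 5$)
$y = -4350$ ($y = 5^{2} \left(-174\right) = 25 \left(-174\right) = -4350$)
$16599 + y = 16599 - 4350 = 12249$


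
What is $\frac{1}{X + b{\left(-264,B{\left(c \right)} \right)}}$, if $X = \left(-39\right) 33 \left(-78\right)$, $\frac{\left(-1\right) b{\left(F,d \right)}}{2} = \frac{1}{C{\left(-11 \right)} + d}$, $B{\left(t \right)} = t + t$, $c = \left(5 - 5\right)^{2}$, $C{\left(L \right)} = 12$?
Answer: $\frac{6}{602315} \approx 9.9616 \cdot 10^{-6}$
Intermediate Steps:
$c = 0$ ($c = 0^{2} = 0$)
$B{\left(t \right)} = 2 t$
$b{\left(F,d \right)} = - \frac{2}{12 + d}$
$X = 100386$ ($X = \left(-1287\right) \left(-78\right) = 100386$)
$\frac{1}{X + b{\left(-264,B{\left(c \right)} \right)}} = \frac{1}{100386 - \frac{2}{12 + 2 \cdot 0}} = \frac{1}{100386 - \frac{2}{12 + 0}} = \frac{1}{100386 - \frac{2}{12}} = \frac{1}{100386 - \frac{1}{6}} = \frac{1}{\frac{602315}{6}} = \frac{6}{602315}$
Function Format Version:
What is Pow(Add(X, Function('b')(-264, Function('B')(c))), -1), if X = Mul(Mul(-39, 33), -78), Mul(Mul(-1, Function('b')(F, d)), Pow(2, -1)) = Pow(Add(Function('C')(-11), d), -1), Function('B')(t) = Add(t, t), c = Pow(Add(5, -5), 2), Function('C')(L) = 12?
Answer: Rational(6, 602315) ≈ 9.9616e-6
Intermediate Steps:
c = 0 (c = Pow(0, 2) = 0)
Function('B')(t) = Mul(2, t)
Function('b')(F, d) = Mul(-2, Pow(Add(12, d), -1))
X = 100386 (X = Mul(-1287, -78) = 100386)
Pow(Add(X, Function('b')(-264, Function('B')(c))), -1) = Pow(Add(100386, Mul(-2, Pow(Add(12, Mul(2, 0)), -1))), -1) = Pow(Add(100386, Mul(-2, Pow(Add(12, 0), -1))), -1) = Pow(Add(100386, Mul(-2, Pow(12, -1))), -1) = Pow(Add(100386, Mul(-2, Rational(1, 12))), -1) = Pow(Add(100386, Rational(-1, 6)), -1) = Pow(Rational(602315, 6), -1) = Rational(6, 602315)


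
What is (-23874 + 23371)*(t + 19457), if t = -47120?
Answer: 13914489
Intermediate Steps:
(-23874 + 23371)*(t + 19457) = (-23874 + 23371)*(-47120 + 19457) = -503*(-27663) = 13914489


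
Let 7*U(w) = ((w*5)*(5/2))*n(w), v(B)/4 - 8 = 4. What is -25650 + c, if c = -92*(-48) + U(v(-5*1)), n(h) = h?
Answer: -119838/7 ≈ -17120.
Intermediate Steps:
v(B) = 48 (v(B) = 32 + 4*4 = 32 + 16 = 48)
U(w) = 25*w**2/14 (U(w) = (((w*5)*(5/2))*w)/7 = (((5*w)*(5*(1/2)))*w)/7 = (((5*w)*(5/2))*w)/7 = ((25*w/2)*w)/7 = (25*w**2/2)/7 = 25*w**2/14)
c = 59712/7 (c = -92*(-48) + (25/14)*48**2 = 4416 + (25/14)*2304 = 4416 + 28800/7 = 59712/7 ≈ 8530.3)
-25650 + c = -25650 + 59712/7 = -119838/7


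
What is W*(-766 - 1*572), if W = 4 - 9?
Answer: 6690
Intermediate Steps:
W = -5
W*(-766 - 1*572) = -5*(-766 - 1*572) = -5*(-766 - 572) = -5*(-1338) = 6690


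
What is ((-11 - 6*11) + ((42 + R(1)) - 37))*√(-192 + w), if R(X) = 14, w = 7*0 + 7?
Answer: -58*I*√185 ≈ -788.89*I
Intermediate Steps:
w = 7 (w = 0 + 7 = 7)
((-11 - 6*11) + ((42 + R(1)) - 37))*√(-192 + w) = ((-11 - 6*11) + ((42 + 14) - 37))*√(-192 + 7) = ((-11 - 66) + (56 - 37))*√(-185) = (-77 + 19)*(I*√185) = -58*I*√185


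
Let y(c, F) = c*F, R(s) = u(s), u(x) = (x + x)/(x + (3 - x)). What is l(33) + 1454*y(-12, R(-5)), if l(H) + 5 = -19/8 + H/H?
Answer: 465229/8 ≈ 58154.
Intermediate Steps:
u(x) = 2*x/3 (u(x) = (2*x)/3 = (2*x)*(⅓) = 2*x/3)
l(H) = -51/8 (l(H) = -5 + (-19/8 + H/H) = -5 + (-19*⅛ + 1) = -5 + (-19/8 + 1) = -5 - 11/8 = -51/8)
R(s) = 2*s/3
y(c, F) = F*c
l(33) + 1454*y(-12, R(-5)) = -51/8 + 1454*(((⅔)*(-5))*(-12)) = -51/8 + 1454*(-10/3*(-12)) = -51/8 + 1454*40 = -51/8 + 58160 = 465229/8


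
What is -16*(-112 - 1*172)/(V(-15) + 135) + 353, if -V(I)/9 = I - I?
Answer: 52199/135 ≈ 386.66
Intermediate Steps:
V(I) = 0 (V(I) = -9*(I - I) = -9*0 = 0)
-16*(-112 - 1*172)/(V(-15) + 135) + 353 = -16*(-112 - 1*172)/(0 + 135) + 353 = -16*(-112 - 172)/135 + 353 = -(-4544)/135 + 353 = -16*(-284/135) + 353 = 4544/135 + 353 = 52199/135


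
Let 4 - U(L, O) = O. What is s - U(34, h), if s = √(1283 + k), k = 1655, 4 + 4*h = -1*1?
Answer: -21/4 + √2938 ≈ 48.953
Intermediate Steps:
h = -5/4 (h = -1 + (-1*1)/4 = -1 + (¼)*(-1) = -1 - ¼ = -5/4 ≈ -1.2500)
U(L, O) = 4 - O
s = √2938 (s = √(1283 + 1655) = √2938 ≈ 54.203)
s - U(34, h) = √2938 - (4 - 1*(-5/4)) = √2938 - (4 + 5/4) = √2938 - 1*21/4 = √2938 - 21/4 = -21/4 + √2938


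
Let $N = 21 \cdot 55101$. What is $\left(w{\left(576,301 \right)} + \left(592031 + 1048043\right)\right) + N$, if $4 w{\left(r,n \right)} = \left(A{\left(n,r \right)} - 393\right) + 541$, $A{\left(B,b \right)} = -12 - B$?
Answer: $\frac{11188615}{4} \approx 2.7972 \cdot 10^{6}$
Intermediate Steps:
$w{\left(r,n \right)} = 34 - \frac{n}{4}$ ($w{\left(r,n \right)} = \frac{\left(\left(-12 - n\right) - 393\right) + 541}{4} = \frac{\left(-405 - n\right) + 541}{4} = \frac{136 - n}{4} = 34 - \frac{n}{4}$)
$N = 1157121$
$\left(w{\left(576,301 \right)} + \left(592031 + 1048043\right)\right) + N = \left(\left(34 - \frac{301}{4}\right) + \left(592031 + 1048043\right)\right) + 1157121 = \left(\left(34 - \frac{301}{4}\right) + 1640074\right) + 1157121 = \left(- \frac{165}{4} + 1640074\right) + 1157121 = \frac{6560131}{4} + 1157121 = \frac{11188615}{4}$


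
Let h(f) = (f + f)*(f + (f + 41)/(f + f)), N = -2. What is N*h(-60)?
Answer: -14362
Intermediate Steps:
h(f) = 2*f*(f + (41 + f)/(2*f)) (h(f) = (2*f)*(f + (41 + f)/((2*f))) = (2*f)*(f + (41 + f)*(1/(2*f))) = (2*f)*(f + (41 + f)/(2*f)) = 2*f*(f + (41 + f)/(2*f)))
N*h(-60) = -2*(41 - 60 + 2*(-60)²) = -2*(41 - 60 + 2*3600) = -2*(41 - 60 + 7200) = -2*7181 = -14362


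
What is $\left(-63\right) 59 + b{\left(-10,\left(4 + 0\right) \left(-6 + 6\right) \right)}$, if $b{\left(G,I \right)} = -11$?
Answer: $-3728$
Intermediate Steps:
$\left(-63\right) 59 + b{\left(-10,\left(4 + 0\right) \left(-6 + 6\right) \right)} = \left(-63\right) 59 - 11 = -3717 - 11 = -3728$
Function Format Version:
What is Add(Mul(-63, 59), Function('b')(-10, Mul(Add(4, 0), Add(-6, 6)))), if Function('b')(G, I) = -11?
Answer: -3728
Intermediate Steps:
Add(Mul(-63, 59), Function('b')(-10, Mul(Add(4, 0), Add(-6, 6)))) = Add(Mul(-63, 59), -11) = Add(-3717, -11) = -3728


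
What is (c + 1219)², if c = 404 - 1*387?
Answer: 1527696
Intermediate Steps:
c = 17 (c = 404 - 387 = 17)
(c + 1219)² = (17 + 1219)² = 1236² = 1527696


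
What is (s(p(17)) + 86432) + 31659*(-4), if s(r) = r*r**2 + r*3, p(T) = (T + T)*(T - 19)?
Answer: -354840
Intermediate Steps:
p(T) = 2*T*(-19 + T) (p(T) = (2*T)*(-19 + T) = 2*T*(-19 + T))
s(r) = r**3 + 3*r
(s(p(17)) + 86432) + 31659*(-4) = ((2*17*(-19 + 17))*(3 + (2*17*(-19 + 17))**2) + 86432) + 31659*(-4) = ((2*17*(-2))*(3 + (2*17*(-2))**2) + 86432) - 126636 = (-68*(3 + (-68)**2) + 86432) - 126636 = (-68*(3 + 4624) + 86432) - 126636 = (-68*4627 + 86432) - 126636 = (-314636 + 86432) - 126636 = -228204 - 126636 = -354840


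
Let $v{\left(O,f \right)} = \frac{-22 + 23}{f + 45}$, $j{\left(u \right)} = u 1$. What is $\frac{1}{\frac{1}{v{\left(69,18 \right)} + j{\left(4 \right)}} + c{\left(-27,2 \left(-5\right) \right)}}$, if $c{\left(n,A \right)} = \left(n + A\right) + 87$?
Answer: $\frac{253}{12713} \approx 0.019901$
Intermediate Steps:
$j{\left(u \right)} = u$
$v{\left(O,f \right)} = \frac{1}{45 + f}$ ($v{\left(O,f \right)} = 1 \frac{1}{45 + f} = \frac{1}{45 + f}$)
$c{\left(n,A \right)} = 87 + A + n$ ($c{\left(n,A \right)} = \left(A + n\right) + 87 = 87 + A + n$)
$\frac{1}{\frac{1}{v{\left(69,18 \right)} + j{\left(4 \right)}} + c{\left(-27,2 \left(-5\right) \right)}} = \frac{1}{\frac{1}{\frac{1}{45 + 18} + 4} + \left(87 + 2 \left(-5\right) - 27\right)} = \frac{1}{\frac{1}{\frac{1}{63} + 4} - -50} = \frac{1}{\frac{1}{\frac{1}{63} + 4} + 50} = \frac{1}{\frac{1}{\frac{253}{63}} + 50} = \frac{1}{\frac{63}{253} + 50} = \frac{1}{\frac{12713}{253}} = \frac{253}{12713}$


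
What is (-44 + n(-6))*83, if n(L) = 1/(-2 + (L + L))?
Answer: -51211/14 ≈ -3657.9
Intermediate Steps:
n(L) = 1/(-2 + 2*L)
(-44 + n(-6))*83 = (-44 + 1/(2*(-1 - 6)))*83 = (-44 + (½)/(-7))*83 = (-44 + (½)*(-⅐))*83 = (-44 - 1/14)*83 = -617/14*83 = -51211/14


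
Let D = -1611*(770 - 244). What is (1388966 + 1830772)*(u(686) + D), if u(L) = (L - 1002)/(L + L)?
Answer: -935828044729026/343 ≈ -2.7284e+12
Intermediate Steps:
u(L) = (-1002 + L)/(2*L) (u(L) = (-1002 + L)/((2*L)) = (-1002 + L)*(1/(2*L)) = (-1002 + L)/(2*L))
D = -847386 (D = -1611*526 = -847386)
(1388966 + 1830772)*(u(686) + D) = (1388966 + 1830772)*((1/2)*(-1002 + 686)/686 - 847386) = 3219738*((1/2)*(1/686)*(-316) - 847386) = 3219738*(-79/343 - 847386) = 3219738*(-290653477/343) = -935828044729026/343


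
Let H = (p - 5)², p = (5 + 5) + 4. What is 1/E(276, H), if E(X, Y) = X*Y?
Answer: 1/22356 ≈ 4.4731e-5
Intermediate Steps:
p = 14 (p = 10 + 4 = 14)
H = 81 (H = (14 - 5)² = 9² = 81)
1/E(276, H) = 1/(276*81) = 1/22356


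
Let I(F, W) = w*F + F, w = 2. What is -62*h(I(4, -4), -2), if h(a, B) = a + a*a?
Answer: -9672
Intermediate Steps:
I(F, W) = 3*F (I(F, W) = 2*F + F = 3*F)
h(a, B) = a + a²
-62*h(I(4, -4), -2) = -62*3*4*(1 + 3*4) = -744*(1 + 12) = -744*13 = -62*156 = -9672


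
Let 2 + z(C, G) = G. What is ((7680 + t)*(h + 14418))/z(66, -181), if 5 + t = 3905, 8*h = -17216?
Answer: -47346760/61 ≈ -7.7618e+5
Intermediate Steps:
h = -2152 (h = (⅛)*(-17216) = -2152)
z(C, G) = -2 + G
t = 3900 (t = -5 + 3905 = 3900)
((7680 + t)*(h + 14418))/z(66, -181) = ((7680 + 3900)*(-2152 + 14418))/(-2 - 181) = (11580*12266)/(-183) = 142040280*(-1/183) = -47346760/61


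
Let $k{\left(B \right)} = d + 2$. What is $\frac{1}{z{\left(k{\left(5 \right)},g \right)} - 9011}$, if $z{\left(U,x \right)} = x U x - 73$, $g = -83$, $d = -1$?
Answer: $- \frac{1}{2195} \approx -0.00045558$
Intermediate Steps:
$k{\left(B \right)} = 1$ ($k{\left(B \right)} = -1 + 2 = 1$)
$z{\left(U,x \right)} = -73 + U x^{2}$ ($z{\left(U,x \right)} = U x x - 73 = U x^{2} - 73 = -73 + U x^{2}$)
$\frac{1}{z{\left(k{\left(5 \right)},g \right)} - 9011} = \frac{1}{\left(-73 + 1 \left(-83\right)^{2}\right) - 9011} = \frac{1}{\left(-73 + 1 \cdot 6889\right) - 9011} = \frac{1}{\left(-73 + 6889\right) - 9011} = \frac{1}{6816 - 9011} = \frac{1}{-2195} = - \frac{1}{2195}$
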